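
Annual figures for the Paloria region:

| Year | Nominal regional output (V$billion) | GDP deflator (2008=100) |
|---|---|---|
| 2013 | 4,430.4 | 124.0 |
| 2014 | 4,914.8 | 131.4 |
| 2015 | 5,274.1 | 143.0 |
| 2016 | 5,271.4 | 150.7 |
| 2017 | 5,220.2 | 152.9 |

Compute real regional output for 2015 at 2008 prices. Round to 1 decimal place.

V$3,688.2 billion

Real regional output 2015 = 5274.1 / 1.430 = 3688.18.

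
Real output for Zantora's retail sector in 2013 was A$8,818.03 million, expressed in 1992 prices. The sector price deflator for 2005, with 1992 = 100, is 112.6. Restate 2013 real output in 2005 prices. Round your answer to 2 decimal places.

Real output in 2005 prices = Real output in 1992 prices × (P_2005/P_1992) = 8818.03 × 1.126 = 9929.10.

A$9,929.10 million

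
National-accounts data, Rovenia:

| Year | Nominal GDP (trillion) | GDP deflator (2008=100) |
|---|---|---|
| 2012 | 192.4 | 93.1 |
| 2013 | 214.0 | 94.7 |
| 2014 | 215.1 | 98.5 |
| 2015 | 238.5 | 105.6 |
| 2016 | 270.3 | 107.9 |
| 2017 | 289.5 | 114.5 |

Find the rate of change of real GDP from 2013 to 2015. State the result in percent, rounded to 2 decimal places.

Real GDP 2013 = 214.0/0.947 = 225.98.
Real GDP 2015 = 238.5/1.056 = 225.85.
Change = 225.85/225.98 − 1 = -0.0006.

-0.06%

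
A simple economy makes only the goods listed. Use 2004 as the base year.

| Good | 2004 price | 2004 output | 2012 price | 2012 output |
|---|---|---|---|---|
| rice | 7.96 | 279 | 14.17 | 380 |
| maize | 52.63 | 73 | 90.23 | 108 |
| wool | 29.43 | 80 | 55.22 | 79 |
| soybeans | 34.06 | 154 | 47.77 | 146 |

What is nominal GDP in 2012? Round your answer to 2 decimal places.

Nominal GDP 2012 = Σ (p_2012 × q_2012) = 14.17·380 + 90.23·108 + 55.22·79 + 47.77·146 = 26466.24.

26466.24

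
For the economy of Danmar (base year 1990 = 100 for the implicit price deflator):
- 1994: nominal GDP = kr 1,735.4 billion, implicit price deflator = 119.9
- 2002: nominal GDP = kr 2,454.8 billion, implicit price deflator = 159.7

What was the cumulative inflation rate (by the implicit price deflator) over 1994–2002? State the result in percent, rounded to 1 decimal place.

Price-level change = 159.7 / 119.9 − 1 = 0.3319.

33.2%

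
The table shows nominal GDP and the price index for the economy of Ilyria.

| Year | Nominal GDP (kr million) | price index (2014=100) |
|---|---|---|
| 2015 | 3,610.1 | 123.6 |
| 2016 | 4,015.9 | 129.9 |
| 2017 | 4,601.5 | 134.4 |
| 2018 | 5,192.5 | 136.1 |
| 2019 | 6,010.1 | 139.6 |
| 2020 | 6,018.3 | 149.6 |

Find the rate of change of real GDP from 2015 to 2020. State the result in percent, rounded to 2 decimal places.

37.73%

Real GDP 2015 = 3610.1/1.236 = 2920.79.
Real GDP 2020 = 6018.3/1.496 = 4022.93.
Change = 4022.93/2920.79 − 1 = 0.3773.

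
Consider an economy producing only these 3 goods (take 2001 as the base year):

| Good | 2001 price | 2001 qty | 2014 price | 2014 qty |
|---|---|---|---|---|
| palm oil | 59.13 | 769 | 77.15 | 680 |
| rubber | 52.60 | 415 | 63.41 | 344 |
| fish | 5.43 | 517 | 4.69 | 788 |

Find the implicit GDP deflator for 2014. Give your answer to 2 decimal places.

124.59

Nominal GDP 2014 = 77.15·680 + 63.41·344 + 4.69·788 = 77970.76.
Real GDP 2014 (at 2001 prices) = 59.13·680 + 52.60·344 + 5.43·788 = 62581.64.
Deflator = Nominal/Real × 100 = 77970.76/62581.64 × 100 = 124.590.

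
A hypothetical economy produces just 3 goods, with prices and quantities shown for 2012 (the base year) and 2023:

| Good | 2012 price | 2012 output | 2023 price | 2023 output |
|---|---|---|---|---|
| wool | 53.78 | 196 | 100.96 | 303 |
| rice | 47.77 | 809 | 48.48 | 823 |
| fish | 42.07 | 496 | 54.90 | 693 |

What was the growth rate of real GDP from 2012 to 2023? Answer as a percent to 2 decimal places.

Real GDP 2012 = Nominal GDP 2012 = 53.78·196 + 47.77·809 + 42.07·496 = 70053.53.
Real GDP 2023 (at 2012 prices) = 53.78·303 + 47.77·823 + 42.07·693 = 84764.56.
Real growth = 84764.56/70053.53 − 1 = 0.2100.

21.00%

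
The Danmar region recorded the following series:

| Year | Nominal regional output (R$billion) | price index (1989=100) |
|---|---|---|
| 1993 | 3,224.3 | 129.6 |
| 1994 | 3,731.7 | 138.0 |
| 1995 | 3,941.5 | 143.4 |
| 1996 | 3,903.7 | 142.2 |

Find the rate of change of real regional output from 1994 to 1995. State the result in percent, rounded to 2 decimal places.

1.64%

Real regional output 1994 = 3731.7/1.380 = 2704.13.
Real regional output 1995 = 3941.5/1.434 = 2748.61.
Change = 2748.61/2704.13 − 1 = 0.0164.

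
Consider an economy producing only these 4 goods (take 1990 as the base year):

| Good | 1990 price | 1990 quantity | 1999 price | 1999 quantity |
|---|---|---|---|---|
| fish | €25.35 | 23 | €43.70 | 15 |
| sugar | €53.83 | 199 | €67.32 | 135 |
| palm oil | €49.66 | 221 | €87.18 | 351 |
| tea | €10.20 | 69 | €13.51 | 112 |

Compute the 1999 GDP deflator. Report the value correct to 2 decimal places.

Nominal GDP 1999 = 43.70·15 + 67.32·135 + 87.18·351 + 13.51·112 = 41857.00.
Real GDP 1999 (at 1990 prices) = 25.35·15 + 53.83·135 + 49.66·351 + 10.20·112 = 26220.36.
Deflator = Nominal/Real × 100 = 41857.00/26220.36 × 100 = 159.635.

159.64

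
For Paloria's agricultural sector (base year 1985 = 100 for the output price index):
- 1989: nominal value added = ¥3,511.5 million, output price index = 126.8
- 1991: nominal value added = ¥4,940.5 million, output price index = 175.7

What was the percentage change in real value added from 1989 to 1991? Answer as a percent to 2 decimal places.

Deflate each year: 1989 → 3511.5/1.268 = 2769.32; 1991 → 4940.5/1.757 = 2811.90.
So real value added changed by 2811.90/2769.32 − 1 = 0.0154, i.e. 1.54%.

1.54%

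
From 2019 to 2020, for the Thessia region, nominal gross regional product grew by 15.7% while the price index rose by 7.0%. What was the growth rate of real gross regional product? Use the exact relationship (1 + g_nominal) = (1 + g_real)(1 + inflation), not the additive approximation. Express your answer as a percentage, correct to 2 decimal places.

8.13%

(1 + g_nom) = (1 + g_real)(1 + π), so g_real = 1.1570 / 1.0700 − 1 = 0.08131.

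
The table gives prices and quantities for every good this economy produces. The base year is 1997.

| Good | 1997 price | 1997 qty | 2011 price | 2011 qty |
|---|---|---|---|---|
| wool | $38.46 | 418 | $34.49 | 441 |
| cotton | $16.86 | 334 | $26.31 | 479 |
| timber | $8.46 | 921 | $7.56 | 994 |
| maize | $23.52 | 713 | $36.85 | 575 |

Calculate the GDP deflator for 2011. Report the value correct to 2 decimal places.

120.32

Nominal GDP 2011 = 34.49·441 + 26.31·479 + 7.56·994 + 36.85·575 = 56515.97.
Real GDP 2011 (at 1997 prices) = 38.46·441 + 16.86·479 + 8.46·994 + 23.52·575 = 46970.04.
Deflator = Nominal/Real × 100 = 56515.97/46970.04 × 100 = 120.323.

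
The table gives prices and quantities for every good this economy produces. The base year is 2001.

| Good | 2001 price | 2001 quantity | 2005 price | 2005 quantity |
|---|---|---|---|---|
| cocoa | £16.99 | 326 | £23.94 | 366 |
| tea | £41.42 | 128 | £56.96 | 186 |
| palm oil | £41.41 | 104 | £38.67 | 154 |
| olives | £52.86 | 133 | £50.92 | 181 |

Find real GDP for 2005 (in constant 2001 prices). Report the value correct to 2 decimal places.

£29867.26

Real GDP 2005 = Σ (p_2001 × q_2005) = 16.99·366 + 41.42·186 + 41.41·154 + 52.86·181 = 29867.26.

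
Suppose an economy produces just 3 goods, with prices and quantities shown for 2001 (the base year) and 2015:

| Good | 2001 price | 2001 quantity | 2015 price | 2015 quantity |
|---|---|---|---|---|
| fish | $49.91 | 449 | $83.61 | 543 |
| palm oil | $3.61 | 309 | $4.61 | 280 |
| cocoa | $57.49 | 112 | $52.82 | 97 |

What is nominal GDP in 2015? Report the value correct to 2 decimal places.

$51814.57

Nominal GDP 2015 = Σ (p_2015 × q_2015) = 83.61·543 + 4.61·280 + 52.82·97 = 51814.57.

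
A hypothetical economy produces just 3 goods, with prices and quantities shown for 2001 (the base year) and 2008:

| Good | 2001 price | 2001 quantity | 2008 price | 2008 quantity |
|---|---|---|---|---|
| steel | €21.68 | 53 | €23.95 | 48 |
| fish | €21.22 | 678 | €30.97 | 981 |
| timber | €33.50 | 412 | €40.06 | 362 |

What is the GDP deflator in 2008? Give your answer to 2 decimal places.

135.45

Nominal GDP 2008 = 23.95·48 + 30.97·981 + 40.06·362 = 46032.89.
Real GDP 2008 (at 2001 prices) = 21.68·48 + 21.22·981 + 33.50·362 = 33984.46.
Deflator = Nominal/Real × 100 = 46032.89/33984.46 × 100 = 135.453.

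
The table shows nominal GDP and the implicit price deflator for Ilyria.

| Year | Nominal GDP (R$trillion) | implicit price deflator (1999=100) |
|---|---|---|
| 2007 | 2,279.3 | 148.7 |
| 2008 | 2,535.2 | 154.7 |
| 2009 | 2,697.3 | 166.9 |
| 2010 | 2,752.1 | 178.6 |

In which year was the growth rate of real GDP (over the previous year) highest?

2008

2008: real = 2535.2/1.547 = 1638.78; growth vs 2007 (1532.82) = 6.91%.
2009: real = 2697.3/1.669 = 1616.12; growth vs 2008 (1638.78) = -1.38%.
2010: real = 2752.1/1.786 = 1540.93; growth vs 2009 (1616.12) = -4.65%.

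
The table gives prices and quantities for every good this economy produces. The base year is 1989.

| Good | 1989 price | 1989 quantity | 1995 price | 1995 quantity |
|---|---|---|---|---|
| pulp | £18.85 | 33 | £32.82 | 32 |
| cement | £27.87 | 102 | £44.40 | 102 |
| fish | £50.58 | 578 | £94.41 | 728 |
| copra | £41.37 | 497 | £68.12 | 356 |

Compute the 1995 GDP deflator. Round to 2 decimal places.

179.21

Nominal GDP 1995 = 32.82·32 + 44.40·102 + 94.41·728 + 68.12·356 = 98560.24.
Real GDP 1995 (at 1989 prices) = 18.85·32 + 27.87·102 + 50.58·728 + 41.37·356 = 54995.90.
Deflator = Nominal/Real × 100 = 98560.24/54995.90 × 100 = 179.214.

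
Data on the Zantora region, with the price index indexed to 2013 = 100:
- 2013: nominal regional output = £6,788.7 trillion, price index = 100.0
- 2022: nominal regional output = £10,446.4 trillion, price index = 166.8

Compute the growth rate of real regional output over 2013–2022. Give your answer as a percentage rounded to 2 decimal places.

Deflate each year: 2013 → 6788.7/1.000 = 6788.70; 2022 → 10446.4/1.668 = 6262.83.
So real regional output changed by 6262.83/6788.70 − 1 = -0.0775, i.e. -7.75%.

-7.75%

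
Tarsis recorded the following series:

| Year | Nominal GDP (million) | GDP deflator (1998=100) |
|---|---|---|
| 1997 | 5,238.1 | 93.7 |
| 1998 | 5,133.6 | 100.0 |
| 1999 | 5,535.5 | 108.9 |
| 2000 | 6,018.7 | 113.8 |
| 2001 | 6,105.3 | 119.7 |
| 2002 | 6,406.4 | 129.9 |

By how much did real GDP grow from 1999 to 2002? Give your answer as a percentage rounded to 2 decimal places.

Real GDP 1999 = 5535.5/1.089 = 5083.10.
Real GDP 2002 = 6406.4/1.299 = 4931.79.
Change = 4931.79/5083.10 − 1 = -0.0298.

-2.98%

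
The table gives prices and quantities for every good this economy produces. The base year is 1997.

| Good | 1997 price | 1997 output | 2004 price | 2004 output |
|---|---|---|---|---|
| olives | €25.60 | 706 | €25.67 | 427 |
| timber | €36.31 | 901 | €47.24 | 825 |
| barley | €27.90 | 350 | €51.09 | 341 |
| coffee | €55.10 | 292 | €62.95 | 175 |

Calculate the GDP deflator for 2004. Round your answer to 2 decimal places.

Nominal GDP 2004 = 25.67·427 + 47.24·825 + 51.09·341 + 62.95·175 = 78372.03.
Real GDP 2004 (at 1997 prices) = 25.60·427 + 36.31·825 + 27.90·341 + 55.10·175 = 60043.35.
Deflator = Nominal/Real × 100 = 78372.03/60043.35 × 100 = 130.526.

130.53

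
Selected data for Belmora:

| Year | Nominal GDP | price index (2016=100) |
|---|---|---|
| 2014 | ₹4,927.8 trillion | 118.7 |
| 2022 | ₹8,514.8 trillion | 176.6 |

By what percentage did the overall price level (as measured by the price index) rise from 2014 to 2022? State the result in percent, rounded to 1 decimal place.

Price-level change = 176.6 / 118.7 − 1 = 0.4878.

48.8%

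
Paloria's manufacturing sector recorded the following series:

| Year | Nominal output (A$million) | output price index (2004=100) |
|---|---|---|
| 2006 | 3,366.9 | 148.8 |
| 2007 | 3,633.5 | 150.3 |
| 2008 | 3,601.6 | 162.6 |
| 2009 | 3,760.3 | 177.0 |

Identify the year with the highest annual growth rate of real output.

2007: real = 3633.5/1.503 = 2417.50; growth vs 2006 (2262.70) = 6.84%.
2008: real = 3601.6/1.626 = 2215.01; growth vs 2007 (2417.50) = -8.38%.
2009: real = 3760.3/1.770 = 2124.46; growth vs 2008 (2215.01) = -4.09%.

2007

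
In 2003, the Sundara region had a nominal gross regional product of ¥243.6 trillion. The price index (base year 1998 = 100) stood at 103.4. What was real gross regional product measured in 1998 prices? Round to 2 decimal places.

Real gross regional product = Nominal / (price index/100) = 243.6 / 1.034 = 235.59.

¥235.59 trillion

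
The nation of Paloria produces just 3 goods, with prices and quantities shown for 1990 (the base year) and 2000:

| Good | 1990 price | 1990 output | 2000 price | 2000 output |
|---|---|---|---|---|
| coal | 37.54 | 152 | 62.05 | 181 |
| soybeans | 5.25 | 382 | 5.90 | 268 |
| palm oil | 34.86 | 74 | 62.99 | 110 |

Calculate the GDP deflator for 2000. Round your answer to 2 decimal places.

Nominal GDP 2000 = 62.05·181 + 5.90·268 + 62.99·110 = 19741.15.
Real GDP 2000 (at 1990 prices) = 37.54·181 + 5.25·268 + 34.86·110 = 12036.34.
Deflator = Nominal/Real × 100 = 19741.15/12036.34 × 100 = 164.013.

164.01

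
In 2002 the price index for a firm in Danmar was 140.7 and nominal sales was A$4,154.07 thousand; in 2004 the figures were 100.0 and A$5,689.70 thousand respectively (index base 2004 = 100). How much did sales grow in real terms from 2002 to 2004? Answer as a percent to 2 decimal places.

92.71%

Deflate each year: 2002 → 4154.07/1.407 = 2952.43; 2004 → 5689.70/1.000 = 5689.70.
So real sales changed by 5689.70/2952.43 − 1 = 0.9271, i.e. 92.71%.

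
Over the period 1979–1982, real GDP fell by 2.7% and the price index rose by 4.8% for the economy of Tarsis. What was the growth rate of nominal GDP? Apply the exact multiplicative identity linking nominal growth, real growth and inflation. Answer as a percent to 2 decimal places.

(1 + g_nom) = (1 + g_real)(1 + π) = 0.9730 × 1.0480 = 1.01970.

1.97%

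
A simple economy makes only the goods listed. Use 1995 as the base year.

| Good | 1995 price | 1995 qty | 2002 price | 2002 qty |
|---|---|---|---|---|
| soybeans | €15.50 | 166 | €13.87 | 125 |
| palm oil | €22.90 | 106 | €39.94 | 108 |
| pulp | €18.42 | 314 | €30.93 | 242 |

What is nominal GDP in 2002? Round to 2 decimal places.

€13532.33

Nominal GDP 2002 = Σ (p_2002 × q_2002) = 13.87·125 + 39.94·108 + 30.93·242 = 13532.33.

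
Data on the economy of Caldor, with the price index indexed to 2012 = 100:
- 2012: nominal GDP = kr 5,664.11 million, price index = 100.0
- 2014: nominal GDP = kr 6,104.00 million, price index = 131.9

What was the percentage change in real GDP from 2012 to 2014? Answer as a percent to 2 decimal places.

-18.30%

Real GDP 2012 = 5664.11 / 1.000 = 5664.11.
Real GDP 2014 = 6104.00 / 1.319 = 4627.75.
Real growth = 4627.75 / 5664.11 − 1 = -0.1830.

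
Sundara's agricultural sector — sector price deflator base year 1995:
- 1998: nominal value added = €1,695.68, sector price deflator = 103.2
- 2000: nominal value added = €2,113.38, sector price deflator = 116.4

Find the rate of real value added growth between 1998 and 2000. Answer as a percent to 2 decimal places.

Deflate each year: 1998 → 1695.68/1.032 = 1643.10; 2000 → 2113.38/1.164 = 1815.62.
So real value added changed by 1815.62/1643.10 − 1 = 0.1050, i.e. 10.50%.

10.50%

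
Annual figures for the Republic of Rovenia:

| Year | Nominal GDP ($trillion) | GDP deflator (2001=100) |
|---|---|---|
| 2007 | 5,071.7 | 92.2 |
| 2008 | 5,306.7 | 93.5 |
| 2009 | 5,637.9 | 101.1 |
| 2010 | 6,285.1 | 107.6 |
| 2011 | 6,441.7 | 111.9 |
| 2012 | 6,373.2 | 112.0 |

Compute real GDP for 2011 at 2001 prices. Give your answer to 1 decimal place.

$5,756.7 trillion

Real GDP 2011 = 6441.7 / 1.119 = 5756.66.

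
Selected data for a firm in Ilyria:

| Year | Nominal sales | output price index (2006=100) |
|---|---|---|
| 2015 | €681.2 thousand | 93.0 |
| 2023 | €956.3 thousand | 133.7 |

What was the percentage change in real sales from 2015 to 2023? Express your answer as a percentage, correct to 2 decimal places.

-2.35%

Deflate each year: 2015 → 681.2/0.930 = 732.47; 2023 → 956.3/1.337 = 715.26.
So real sales changed by 715.26/732.47 − 1 = -0.0235, i.e. -2.35%.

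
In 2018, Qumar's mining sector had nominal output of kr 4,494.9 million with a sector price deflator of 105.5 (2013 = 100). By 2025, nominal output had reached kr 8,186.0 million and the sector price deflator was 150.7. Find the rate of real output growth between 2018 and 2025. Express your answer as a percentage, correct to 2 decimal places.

Real output 2018 = 4494.9 / 1.055 = 4260.57.
Real output 2025 = 8186.0 / 1.507 = 5431.98.
Real growth = 5431.98 / 4260.57 − 1 = 0.2749.

27.49%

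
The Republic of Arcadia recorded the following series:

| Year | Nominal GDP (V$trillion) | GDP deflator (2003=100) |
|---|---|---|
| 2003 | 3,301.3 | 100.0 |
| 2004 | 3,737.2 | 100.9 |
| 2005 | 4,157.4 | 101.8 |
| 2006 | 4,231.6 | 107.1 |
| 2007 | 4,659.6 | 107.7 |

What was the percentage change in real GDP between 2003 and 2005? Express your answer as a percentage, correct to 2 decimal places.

23.71%

Real GDP 2003 = 3301.3/1.000 = 3301.30.
Real GDP 2005 = 4157.4/1.018 = 4083.89.
Change = 4083.89/3301.30 − 1 = 0.2371.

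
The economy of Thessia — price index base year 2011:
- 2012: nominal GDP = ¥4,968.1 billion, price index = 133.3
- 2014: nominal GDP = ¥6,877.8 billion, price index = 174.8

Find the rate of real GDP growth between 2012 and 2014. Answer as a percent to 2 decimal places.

Real GDP 2012 = 4968.1 / 1.333 = 3727.01.
Real GDP 2014 = 6877.8 / 1.748 = 3934.67.
Real growth = 3934.67 / 3727.01 − 1 = 0.0557.

5.57%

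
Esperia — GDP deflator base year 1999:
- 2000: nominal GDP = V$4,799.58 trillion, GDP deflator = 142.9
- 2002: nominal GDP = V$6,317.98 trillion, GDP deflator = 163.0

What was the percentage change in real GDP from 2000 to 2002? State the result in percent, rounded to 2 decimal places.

Real GDP 2000 = 4799.58 / 1.429 = 3358.70.
Real GDP 2002 = 6317.98 / 1.630 = 3876.06.
Real growth = 3876.06 / 3358.70 − 1 = 0.1540.

15.40%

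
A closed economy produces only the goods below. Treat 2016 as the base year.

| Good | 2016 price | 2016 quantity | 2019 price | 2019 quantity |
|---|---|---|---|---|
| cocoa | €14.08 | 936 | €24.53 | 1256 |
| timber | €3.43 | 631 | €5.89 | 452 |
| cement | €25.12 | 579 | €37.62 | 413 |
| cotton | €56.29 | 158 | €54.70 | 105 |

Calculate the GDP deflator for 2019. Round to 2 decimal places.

Nominal GDP 2019 = 24.53·1256 + 5.89·452 + 37.62·413 + 54.70·105 = 54752.52.
Real GDP 2019 (at 2016 prices) = 14.08·1256 + 3.43·452 + 25.12·413 + 56.29·105 = 35519.85.
Deflator = Nominal/Real × 100 = 54752.52/35519.85 × 100 = 154.146.

154.15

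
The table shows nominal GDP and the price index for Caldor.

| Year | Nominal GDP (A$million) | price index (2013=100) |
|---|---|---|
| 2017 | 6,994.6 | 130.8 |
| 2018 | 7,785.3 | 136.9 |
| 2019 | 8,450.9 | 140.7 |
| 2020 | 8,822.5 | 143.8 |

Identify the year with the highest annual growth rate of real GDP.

2018: real = 7785.3/1.369 = 5686.85; growth vs 2017 (5347.55) = 6.34%.
2019: real = 8450.9/1.407 = 6006.33; growth vs 2018 (5686.85) = 5.62%.
2020: real = 8822.5/1.438 = 6135.26; growth vs 2019 (6006.33) = 2.15%.

2018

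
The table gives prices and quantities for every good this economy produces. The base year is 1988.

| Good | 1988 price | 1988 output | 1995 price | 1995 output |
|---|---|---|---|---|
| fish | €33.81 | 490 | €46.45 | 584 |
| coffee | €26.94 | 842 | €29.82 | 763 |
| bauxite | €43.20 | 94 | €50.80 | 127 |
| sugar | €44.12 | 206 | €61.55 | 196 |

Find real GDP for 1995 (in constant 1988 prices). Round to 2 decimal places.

€54434.18

Real GDP 1995 = Σ (p_1988 × q_1995) = 33.81·584 + 26.94·763 + 43.20·127 + 44.12·196 = 54434.18.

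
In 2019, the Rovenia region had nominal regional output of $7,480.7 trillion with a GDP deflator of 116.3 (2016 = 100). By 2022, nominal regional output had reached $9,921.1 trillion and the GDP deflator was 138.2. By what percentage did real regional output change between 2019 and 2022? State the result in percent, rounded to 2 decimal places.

11.61%

Deflate each year: 2019 → 7480.7/1.163 = 6432.24; 2022 → 9921.1/1.382 = 7178.80.
So real regional output changed by 7178.80/6432.24 − 1 = 0.1161, i.e. 11.61%.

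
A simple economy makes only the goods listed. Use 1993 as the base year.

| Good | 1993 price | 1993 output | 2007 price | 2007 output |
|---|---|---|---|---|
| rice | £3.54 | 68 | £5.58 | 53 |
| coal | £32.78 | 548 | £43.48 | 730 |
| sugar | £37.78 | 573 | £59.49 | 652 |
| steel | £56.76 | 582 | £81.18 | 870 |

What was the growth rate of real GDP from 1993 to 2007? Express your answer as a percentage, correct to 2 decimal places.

34.64%

Real GDP 1993 = Nominal GDP 1993 = 3.54·68 + 32.78·548 + 37.78·573 + 56.76·582 = 72886.42.
Real GDP 2007 (at 1993 prices) = 3.54·53 + 32.78·730 + 37.78·652 + 56.76·870 = 98130.78.
Real growth = 98130.78/72886.42 − 1 = 0.3464.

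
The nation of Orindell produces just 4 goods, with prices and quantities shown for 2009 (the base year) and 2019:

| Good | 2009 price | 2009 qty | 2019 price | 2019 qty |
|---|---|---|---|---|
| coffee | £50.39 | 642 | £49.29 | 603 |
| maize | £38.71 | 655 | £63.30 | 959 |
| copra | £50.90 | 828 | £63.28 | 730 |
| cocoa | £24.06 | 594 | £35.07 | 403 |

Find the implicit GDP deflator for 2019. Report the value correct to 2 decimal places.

131.82

Nominal GDP 2019 = 49.29·603 + 63.30·959 + 63.28·730 + 35.07·403 = 150754.18.
Real GDP 2019 (at 2009 prices) = 50.39·603 + 38.71·959 + 50.90·730 + 24.06·403 = 114361.24.
Deflator = Nominal/Real × 100 = 150754.18/114361.24 × 100 = 131.823.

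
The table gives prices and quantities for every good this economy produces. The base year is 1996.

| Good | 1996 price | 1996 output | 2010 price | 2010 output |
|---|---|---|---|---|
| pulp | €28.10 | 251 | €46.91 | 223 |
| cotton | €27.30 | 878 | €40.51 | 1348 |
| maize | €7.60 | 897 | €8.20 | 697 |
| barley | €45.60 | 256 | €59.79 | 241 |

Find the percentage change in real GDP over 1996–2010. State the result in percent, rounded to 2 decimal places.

19.87%

Real GDP 1996 = Nominal GDP 1996 = 28.10·251 + 27.30·878 + 7.60·897 + 45.60·256 = 49513.30.
Real GDP 2010 (at 1996 prices) = 28.10·223 + 27.30·1348 + 7.60·697 + 45.60·241 = 59353.50.
Real growth = 59353.50/49513.30 − 1 = 0.1987.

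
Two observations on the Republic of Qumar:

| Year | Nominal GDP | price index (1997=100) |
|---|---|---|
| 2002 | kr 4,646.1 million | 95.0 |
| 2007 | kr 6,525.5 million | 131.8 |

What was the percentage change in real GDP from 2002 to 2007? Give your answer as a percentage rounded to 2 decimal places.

Real GDP 2002 = 4646.1 / 0.950 = 4890.63.
Real GDP 2007 = 6525.5 / 1.318 = 4951.06.
Real growth = 4951.06 / 4890.63 − 1 = 0.0124.

1.24%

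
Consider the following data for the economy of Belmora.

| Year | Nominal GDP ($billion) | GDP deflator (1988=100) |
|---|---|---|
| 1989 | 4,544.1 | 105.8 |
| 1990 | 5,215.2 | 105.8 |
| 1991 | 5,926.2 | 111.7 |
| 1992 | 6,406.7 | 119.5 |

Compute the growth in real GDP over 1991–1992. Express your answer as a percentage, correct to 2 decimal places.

1.05%

Real GDP 1991 = 5926.2/1.117 = 5305.46.
Real GDP 1992 = 6406.7/1.195 = 5361.26.
Change = 5361.26/5305.46 − 1 = 0.0105.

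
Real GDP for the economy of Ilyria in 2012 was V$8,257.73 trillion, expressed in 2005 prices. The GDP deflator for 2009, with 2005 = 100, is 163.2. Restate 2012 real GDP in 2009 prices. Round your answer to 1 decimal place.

Real GDP in 2009 prices = Real GDP in 2005 prices × (P_2009/P_2005) = 8257.73 × 1.632 = 13476.62.

V$13,476.6 trillion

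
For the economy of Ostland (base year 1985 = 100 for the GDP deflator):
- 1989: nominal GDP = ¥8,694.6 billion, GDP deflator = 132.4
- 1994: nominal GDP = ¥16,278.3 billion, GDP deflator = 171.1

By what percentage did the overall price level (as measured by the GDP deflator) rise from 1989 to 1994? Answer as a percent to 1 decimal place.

29.2%

Price-level change = 171.1 / 132.4 − 1 = 0.2923.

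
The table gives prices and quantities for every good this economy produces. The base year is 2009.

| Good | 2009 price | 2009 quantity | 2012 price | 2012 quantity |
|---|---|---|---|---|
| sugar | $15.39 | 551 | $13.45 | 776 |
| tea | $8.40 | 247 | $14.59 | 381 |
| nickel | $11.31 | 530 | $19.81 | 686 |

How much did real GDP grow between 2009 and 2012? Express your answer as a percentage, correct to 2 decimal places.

Real GDP 2009 = Nominal GDP 2009 = 15.39·551 + 8.40·247 + 11.31·530 = 16548.99.
Real GDP 2012 (at 2009 prices) = 15.39·776 + 8.40·381 + 11.31·686 = 22901.70.
Real growth = 22901.70/16548.99 − 1 = 0.3839.

38.39%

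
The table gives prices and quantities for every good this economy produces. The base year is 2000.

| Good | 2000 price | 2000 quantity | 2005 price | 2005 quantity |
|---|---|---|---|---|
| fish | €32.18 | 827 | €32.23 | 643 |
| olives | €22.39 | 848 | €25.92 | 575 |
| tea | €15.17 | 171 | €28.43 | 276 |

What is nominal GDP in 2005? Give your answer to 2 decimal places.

€43474.57

Nominal GDP 2005 = Σ (p_2005 × q_2005) = 32.23·643 + 25.92·575 + 28.43·276 = 43474.57.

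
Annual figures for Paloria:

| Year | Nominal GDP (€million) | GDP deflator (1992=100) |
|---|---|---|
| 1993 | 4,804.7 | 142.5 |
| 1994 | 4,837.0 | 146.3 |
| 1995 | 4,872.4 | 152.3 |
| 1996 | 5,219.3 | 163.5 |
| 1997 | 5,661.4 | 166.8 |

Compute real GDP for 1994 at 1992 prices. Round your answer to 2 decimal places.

€3,306.22 million

Real GDP 1994 = 4837.0 / 1.463 = 3306.22.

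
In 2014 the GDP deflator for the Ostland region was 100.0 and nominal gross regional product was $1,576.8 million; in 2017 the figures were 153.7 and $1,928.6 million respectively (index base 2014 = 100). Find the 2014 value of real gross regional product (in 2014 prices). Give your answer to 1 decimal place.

Real gross regional product = Nominal / (GDP deflator/100) = 1576.8 / 1.000 = 1576.80.

$1,576.8 million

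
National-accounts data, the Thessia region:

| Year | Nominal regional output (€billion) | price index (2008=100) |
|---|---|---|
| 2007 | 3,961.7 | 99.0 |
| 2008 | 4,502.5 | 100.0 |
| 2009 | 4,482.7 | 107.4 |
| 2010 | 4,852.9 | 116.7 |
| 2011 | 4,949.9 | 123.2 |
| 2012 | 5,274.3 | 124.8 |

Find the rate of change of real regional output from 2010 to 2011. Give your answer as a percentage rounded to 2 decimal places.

-3.38%

Real regional output 2010 = 4852.9/1.167 = 4158.44.
Real regional output 2011 = 4949.9/1.232 = 4017.78.
Change = 4017.78/4158.44 − 1 = -0.0338.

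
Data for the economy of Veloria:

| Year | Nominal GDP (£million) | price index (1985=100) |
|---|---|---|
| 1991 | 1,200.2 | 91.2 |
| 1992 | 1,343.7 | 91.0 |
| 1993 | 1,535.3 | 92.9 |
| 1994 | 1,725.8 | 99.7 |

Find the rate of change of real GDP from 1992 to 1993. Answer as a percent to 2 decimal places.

Real GDP 1992 = 1343.7/0.910 = 1476.59.
Real GDP 1993 = 1535.3/0.929 = 1652.64.
Change = 1652.64/1476.59 − 1 = 0.1192.

11.92%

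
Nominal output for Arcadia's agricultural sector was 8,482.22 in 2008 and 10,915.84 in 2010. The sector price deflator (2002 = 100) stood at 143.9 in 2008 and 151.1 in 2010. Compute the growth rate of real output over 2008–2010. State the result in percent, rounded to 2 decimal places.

22.56%

Real output 2008 = 8482.22 / 1.439 = 5894.52.
Real output 2010 = 10915.84 / 1.511 = 7224.25.
Real growth = 7224.25 / 5894.52 − 1 = 0.2256.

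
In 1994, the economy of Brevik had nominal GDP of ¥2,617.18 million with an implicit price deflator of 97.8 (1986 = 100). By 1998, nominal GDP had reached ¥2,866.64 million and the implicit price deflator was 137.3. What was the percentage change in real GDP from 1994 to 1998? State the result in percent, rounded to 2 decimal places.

Real GDP 1994 = 2617.18 / 0.978 = 2676.05.
Real GDP 1998 = 2866.64 / 1.373 = 2087.87.
Real growth = 2087.87 / 2676.05 − 1 = -0.2198.

-21.98%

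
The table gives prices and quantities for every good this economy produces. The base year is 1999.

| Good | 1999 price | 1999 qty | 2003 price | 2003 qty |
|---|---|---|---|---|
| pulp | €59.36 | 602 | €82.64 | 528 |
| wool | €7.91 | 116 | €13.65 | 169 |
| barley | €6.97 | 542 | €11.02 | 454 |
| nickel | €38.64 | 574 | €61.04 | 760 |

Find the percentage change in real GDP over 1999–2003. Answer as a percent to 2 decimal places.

Real GDP 1999 = Nominal GDP 1999 = 59.36·602 + 7.91·116 + 6.97·542 + 38.64·574 = 62609.38.
Real GDP 2003 (at 1999 prices) = 59.36·528 + 7.91·169 + 6.97·454 + 38.64·760 = 65209.65.
Real growth = 65209.65/62609.38 − 1 = 0.0415.

4.15%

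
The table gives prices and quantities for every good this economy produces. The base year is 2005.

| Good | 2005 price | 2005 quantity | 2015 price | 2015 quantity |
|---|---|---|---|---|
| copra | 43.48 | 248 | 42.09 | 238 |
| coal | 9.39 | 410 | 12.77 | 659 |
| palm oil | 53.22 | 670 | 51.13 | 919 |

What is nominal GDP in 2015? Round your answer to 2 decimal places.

Nominal GDP 2015 = Σ (p_2015 × q_2015) = 42.09·238 + 12.77·659 + 51.13·919 = 65421.32.

65421.32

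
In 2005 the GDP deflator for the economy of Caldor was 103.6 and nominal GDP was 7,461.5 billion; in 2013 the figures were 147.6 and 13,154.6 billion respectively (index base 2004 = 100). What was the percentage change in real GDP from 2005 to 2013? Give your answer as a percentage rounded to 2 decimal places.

Deflate each year: 2005 → 7461.5/1.036 = 7202.22; 2013 → 13154.6/1.476 = 8912.33.
So real GDP changed by 8912.33/7202.22 − 1 = 0.2374, i.e. 23.74%.

23.74%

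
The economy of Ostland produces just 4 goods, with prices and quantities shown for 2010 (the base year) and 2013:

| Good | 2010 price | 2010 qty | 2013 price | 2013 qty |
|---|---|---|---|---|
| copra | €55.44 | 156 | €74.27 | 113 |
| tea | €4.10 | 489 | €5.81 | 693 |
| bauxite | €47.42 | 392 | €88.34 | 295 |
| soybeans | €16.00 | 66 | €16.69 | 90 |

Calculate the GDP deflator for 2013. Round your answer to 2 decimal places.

Nominal GDP 2013 = 74.27·113 + 5.81·693 + 88.34·295 + 16.69·90 = 39981.24.
Real GDP 2013 (at 2010 prices) = 55.44·113 + 4.10·693 + 47.42·295 + 16.00·90 = 24534.92.
Deflator = Nominal/Real × 100 = 39981.24/24534.92 × 100 = 162.956.

162.96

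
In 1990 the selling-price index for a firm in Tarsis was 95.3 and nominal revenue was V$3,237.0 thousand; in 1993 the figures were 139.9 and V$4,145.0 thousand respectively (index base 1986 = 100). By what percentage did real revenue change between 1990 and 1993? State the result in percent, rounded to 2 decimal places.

Deflate each year: 1990 → 3237.0/0.953 = 3396.64; 1993 → 4145.0/1.399 = 2962.83.
So real revenue changed by 2962.83/3396.64 − 1 = -0.1277, i.e. -12.77%.

-12.77%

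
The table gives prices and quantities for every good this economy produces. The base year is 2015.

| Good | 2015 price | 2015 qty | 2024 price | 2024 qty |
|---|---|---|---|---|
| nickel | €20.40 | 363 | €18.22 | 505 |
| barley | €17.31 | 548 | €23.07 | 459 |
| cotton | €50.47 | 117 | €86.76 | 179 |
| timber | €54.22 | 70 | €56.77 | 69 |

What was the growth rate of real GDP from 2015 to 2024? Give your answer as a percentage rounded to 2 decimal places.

Real GDP 2015 = Nominal GDP 2015 = 20.40·363 + 17.31·548 + 50.47·117 + 54.22·70 = 26591.47.
Real GDP 2024 (at 2015 prices) = 20.40·505 + 17.31·459 + 50.47·179 + 54.22·69 = 31022.60.
Real growth = 31022.60/26591.47 − 1 = 0.1666.

16.66%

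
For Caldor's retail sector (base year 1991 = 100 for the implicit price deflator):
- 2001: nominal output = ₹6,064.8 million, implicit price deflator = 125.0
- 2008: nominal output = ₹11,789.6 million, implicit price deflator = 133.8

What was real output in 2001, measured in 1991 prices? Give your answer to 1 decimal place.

₹4,851.8 million

Real output = Nominal / (implicit price deflator/100) = 6064.8 / 1.250 = 4851.84.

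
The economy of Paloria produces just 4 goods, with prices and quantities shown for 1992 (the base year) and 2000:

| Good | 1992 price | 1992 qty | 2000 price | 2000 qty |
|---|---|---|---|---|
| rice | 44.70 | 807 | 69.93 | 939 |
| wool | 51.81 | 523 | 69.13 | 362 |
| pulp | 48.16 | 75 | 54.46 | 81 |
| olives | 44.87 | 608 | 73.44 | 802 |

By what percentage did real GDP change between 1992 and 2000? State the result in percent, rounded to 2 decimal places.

Real GDP 1992 = Nominal GDP 1992 = 44.70·807 + 51.81·523 + 48.16·75 + 44.87·608 = 94062.49.
Real GDP 2000 (at 1992 prices) = 44.70·939 + 51.81·362 + 48.16·81 + 44.87·802 = 100615.22.
Real growth = 100615.22/94062.49 − 1 = 0.0697.

6.97%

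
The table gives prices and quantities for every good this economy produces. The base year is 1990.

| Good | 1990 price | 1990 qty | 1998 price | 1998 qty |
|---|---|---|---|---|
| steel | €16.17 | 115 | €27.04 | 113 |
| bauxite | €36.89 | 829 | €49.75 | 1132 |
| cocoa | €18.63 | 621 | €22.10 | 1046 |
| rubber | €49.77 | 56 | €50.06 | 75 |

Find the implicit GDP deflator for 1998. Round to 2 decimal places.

Nominal GDP 1998 = 27.04·113 + 49.75·1132 + 22.10·1046 + 50.06·75 = 86243.62.
Real GDP 1998 (at 1990 prices) = 16.17·113 + 36.89·1132 + 18.63·1046 + 49.77·75 = 66806.42.
Deflator = Nominal/Real × 100 = 86243.62/66806.42 × 100 = 129.095.

129.09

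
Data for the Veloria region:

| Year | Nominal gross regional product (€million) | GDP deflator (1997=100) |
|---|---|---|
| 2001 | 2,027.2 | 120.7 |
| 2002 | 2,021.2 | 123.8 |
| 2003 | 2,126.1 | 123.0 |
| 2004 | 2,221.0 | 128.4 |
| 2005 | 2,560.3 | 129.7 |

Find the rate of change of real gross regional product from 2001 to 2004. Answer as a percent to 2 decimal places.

2.99%

Real gross regional product 2001 = 2027.2/1.207 = 1679.54.
Real gross regional product 2004 = 2221.0/1.284 = 1729.75.
Change = 1729.75/1679.54 − 1 = 0.0299.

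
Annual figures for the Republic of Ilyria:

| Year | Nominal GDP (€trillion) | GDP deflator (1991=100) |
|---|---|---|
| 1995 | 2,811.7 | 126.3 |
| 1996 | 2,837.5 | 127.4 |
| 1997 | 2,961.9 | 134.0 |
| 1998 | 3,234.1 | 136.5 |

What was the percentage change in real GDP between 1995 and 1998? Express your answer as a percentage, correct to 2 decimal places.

Real GDP 1995 = 2811.7/1.263 = 2226.21.
Real GDP 1998 = 3234.1/1.365 = 2369.30.
Change = 2369.30/2226.21 − 1 = 0.0643.

6.43%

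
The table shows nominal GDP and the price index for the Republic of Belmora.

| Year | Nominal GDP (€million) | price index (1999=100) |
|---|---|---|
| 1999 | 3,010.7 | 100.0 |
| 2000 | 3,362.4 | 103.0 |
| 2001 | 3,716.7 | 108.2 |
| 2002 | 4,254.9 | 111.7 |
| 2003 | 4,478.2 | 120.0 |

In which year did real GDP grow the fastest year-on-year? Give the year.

2002

2000: real = 3362.4/1.030 = 3264.47; growth vs 1999 (3010.70) = 8.43%.
2001: real = 3716.7/1.082 = 3435.03; growth vs 2000 (3264.47) = 5.22%.
2002: real = 4254.9/1.117 = 3809.22; growth vs 2001 (3435.03) = 10.89%.
2003: real = 4478.2/1.200 = 3731.83; growth vs 2002 (3809.22) = -2.03%.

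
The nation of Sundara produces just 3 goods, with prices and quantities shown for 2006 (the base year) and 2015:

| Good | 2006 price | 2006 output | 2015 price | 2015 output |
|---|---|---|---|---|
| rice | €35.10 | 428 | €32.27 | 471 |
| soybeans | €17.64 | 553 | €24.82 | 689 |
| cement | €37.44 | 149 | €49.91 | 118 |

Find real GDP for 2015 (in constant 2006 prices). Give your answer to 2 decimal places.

Real GDP 2015 = Σ (p_2006 × q_2015) = 35.10·471 + 17.64·689 + 37.44·118 = 33103.98.

€33103.98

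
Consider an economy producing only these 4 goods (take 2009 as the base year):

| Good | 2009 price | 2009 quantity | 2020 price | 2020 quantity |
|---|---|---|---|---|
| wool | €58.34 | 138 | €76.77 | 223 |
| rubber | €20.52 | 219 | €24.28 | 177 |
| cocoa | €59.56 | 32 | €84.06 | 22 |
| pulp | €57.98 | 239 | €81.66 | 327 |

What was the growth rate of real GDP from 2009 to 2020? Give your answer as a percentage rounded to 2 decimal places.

Real GDP 2009 = Nominal GDP 2009 = 58.34·138 + 20.52·219 + 59.56·32 + 57.98·239 = 28307.94.
Real GDP 2020 (at 2009 prices) = 58.34·223 + 20.52·177 + 59.56·22 + 57.98·327 = 36911.64.
Real growth = 36911.64/28307.94 − 1 = 0.3039.

30.39%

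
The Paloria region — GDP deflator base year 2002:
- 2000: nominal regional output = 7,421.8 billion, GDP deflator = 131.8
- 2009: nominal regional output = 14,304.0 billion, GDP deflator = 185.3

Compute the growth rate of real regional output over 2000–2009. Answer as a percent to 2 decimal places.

Deflate each year: 2000 → 7421.8/1.318 = 5631.11; 2009 → 14304.0/1.853 = 7719.37.
So real regional output changed by 7719.37/5631.11 − 1 = 0.3708, i.e. 37.08%.

37.08%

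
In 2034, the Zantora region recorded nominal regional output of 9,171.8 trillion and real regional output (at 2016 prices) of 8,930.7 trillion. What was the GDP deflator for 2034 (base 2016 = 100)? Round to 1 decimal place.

GDP deflator = (Nominal / Real) × 100 = 9171.8 / 8930.7 × 100 = 102.70.

102.7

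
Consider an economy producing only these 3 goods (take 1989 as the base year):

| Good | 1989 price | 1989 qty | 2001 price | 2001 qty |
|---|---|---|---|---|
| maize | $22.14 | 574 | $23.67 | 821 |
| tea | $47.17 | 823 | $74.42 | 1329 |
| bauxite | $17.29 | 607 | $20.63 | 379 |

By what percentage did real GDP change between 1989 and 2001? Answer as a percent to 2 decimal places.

Real GDP 1989 = Nominal GDP 1989 = 22.14·574 + 47.17·823 + 17.29·607 = 62024.30.
Real GDP 2001 (at 1989 prices) = 22.14·821 + 47.17·1329 + 17.29·379 = 87418.78.
Real growth = 87418.78/62024.30 − 1 = 0.4094.

40.94%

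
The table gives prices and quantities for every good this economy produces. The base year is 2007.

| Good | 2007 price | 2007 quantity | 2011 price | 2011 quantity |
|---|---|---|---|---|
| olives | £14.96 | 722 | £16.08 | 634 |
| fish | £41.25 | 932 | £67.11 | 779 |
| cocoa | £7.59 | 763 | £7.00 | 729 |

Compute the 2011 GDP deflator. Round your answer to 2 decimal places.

143.32

Nominal GDP 2011 = 16.08·634 + 67.11·779 + 7.00·729 = 67576.41.
Real GDP 2011 (at 2007 prices) = 14.96·634 + 41.25·779 + 7.59·729 = 47151.50.
Deflator = Nominal/Real × 100 = 67576.41/47151.50 × 100 = 143.318.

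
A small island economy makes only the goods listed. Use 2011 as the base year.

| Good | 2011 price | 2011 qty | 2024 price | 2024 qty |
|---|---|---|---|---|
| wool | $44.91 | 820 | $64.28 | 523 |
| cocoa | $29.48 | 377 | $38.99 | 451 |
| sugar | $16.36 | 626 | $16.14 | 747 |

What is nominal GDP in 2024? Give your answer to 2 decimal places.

$63259.51

Nominal GDP 2024 = Σ (p_2024 × q_2024) = 64.28·523 + 38.99·451 + 16.14·747 = 63259.51.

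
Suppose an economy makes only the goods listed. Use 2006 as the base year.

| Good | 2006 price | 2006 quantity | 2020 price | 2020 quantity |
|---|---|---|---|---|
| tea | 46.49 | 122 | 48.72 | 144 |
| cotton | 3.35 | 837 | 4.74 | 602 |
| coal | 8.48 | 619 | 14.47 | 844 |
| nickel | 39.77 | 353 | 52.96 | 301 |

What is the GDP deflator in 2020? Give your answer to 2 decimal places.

Nominal GDP 2020 = 48.72·144 + 4.74·602 + 14.47·844 + 52.96·301 = 38022.80.
Real GDP 2020 (at 2006 prices) = 46.49·144 + 3.35·602 + 8.48·844 + 39.77·301 = 27839.15.
Deflator = Nominal/Real × 100 = 38022.80/27839.15 × 100 = 136.580.

136.58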